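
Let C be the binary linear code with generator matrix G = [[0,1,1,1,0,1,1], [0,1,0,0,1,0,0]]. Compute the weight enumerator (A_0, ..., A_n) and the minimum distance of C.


Weight distribution: A_0 = 1, A_2 = 1, A_5 = 2. Minimum distance d = 2.

Enumerate all 2^2 = 4 messages m ∈ F_2^2.
For each, compute codeword c = mG in F_2^7, then tally its weight.
  m = 00 → c = 0000000, weight = 0.
  m = 10 → c = 0111011, weight = 5.
  m = 01 → c = 0100100, weight = 2.
  m = 11 → c = 0011111, weight = 5.
Tally weights:
  weight 0: 1 codewords.
  weight 2: 1 codewords.
  weight 5: 2 codewords.
Minimum distance d = smallest w > 0 with A_w > 0 = 2.
Sanity: Σ A_w = 4 = 2^2 = 4 ✓.


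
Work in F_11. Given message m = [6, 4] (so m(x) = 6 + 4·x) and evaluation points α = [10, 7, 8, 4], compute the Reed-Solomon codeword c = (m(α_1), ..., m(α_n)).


c = [2, 1, 5, 0]

Message polynomial: m(x) = 6 + 4·x (mod 11).
For each evaluation point α_i, compute m(α_i) mod 11:
  α_1 = 10: Horner steps 4 → 2, so m(10) = 2.
  α_2 = 7: Horner steps 4 → 1, so m(7) = 1.
  α_3 = 8: Horner steps 4 → 5, so m(8) = 5.
  α_4 = 4: Horner steps 4 → 0, so m(4) = 0.
Codeword c = [2, 1, 5, 0] ∈ F_11^4.


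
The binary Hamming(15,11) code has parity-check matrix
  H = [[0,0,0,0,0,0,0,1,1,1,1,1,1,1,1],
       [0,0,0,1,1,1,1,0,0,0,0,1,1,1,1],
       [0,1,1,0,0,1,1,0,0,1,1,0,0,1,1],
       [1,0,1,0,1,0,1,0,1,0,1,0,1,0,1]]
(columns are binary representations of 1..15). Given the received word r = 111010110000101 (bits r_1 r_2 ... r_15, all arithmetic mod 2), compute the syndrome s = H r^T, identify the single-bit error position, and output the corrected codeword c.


s = (1, 0, 0, 0)^T, error position = 8, corrected codeword c = 111010100000101

Compute s = H r^T mod 2 one row at a time:
  s_1 = 1 + 0 + 0 + 0 + 0 + 1 + 0 + 1 = 3 ≡ 1 (mod 2).
  s_2 = 0 + 1 + 0 + 1 + 0 + 1 + 0 + 1 = 4 ≡ 0 (mod 2).
  s_3 = 1 + 1 + 0 + 1 + 0 + 0 + 0 + 1 = 4 ≡ 0 (mod 2).
  s_4 = 1 + 1 + 1 + 1 + 0 + 0 + 1 + 1 = 6 ≡ 0 (mod 2).
s = (1, 0, 0, 0)^T — this equals column 8 of H (binary 1000), so error is at position 8.
Correct: flip bit 8 of r = 111010110000101 to get c = 111010100000101.


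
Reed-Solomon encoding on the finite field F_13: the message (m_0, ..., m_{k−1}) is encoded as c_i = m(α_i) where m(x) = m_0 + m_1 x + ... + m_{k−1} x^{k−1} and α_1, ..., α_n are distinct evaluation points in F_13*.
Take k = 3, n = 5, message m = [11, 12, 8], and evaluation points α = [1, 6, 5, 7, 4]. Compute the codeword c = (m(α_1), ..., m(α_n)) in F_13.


c = [5, 7, 11, 6, 5]

Message polynomial: m(x) = 11 + 12·x + 8·x^2 (mod 13).
For each evaluation point α_i, compute m(α_i) mod 13:
  α_1 = 1: Horner steps 8 → 7 → 5, so m(1) = 5.
  α_2 = 6: Horner steps 8 → 8 → 7, so m(6) = 7.
  α_3 = 5: Horner steps 8 → 0 → 11, so m(5) = 11.
  α_4 = 7: Horner steps 8 → 3 → 6, so m(7) = 6.
  α_5 = 4: Horner steps 8 → 5 → 5, so m(4) = 5.
Codeword c = [5, 7, 11, 6, 5] ∈ F_13^5.


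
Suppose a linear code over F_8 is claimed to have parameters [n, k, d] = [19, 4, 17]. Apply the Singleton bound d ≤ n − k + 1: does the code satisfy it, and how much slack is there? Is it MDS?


Singleton RHS = n − k + 1 = 16, slack = -1, bound violated (no such code; not MDS).

Singleton bound: d ≤ n − k + 1.
Here n = 19, k = 4, so n − k + 1 = 16.
Given d = 17, check d ≤ 16: NO.
Slack = (n − k + 1) − d = -1.
The slack is negative: d = 17 exceeds n − k + 1 = 16 by 1, so the Singleton bound is violated and no linear [19, 4, 17]_8 code can exist. In particular it is not MDS (MDS requires d = n − k + 1 exactly).
Description: the claimed parameters are [19, 4, 17]_8; such a code would be impossible (violates the Singleton bound).


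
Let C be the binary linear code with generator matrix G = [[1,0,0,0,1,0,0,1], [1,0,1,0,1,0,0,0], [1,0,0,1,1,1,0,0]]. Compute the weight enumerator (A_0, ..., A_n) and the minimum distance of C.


Weight distribution: A_0 = 1, A_2 = 1, A_3 = 4, A_4 = 1, A_6 = 1. Minimum distance d = 2.

Enumerate all 2^3 = 8 messages m ∈ F_2^3.
For each, compute codeword c = mG in F_2^8, then tally its weight.
  m = 000 → c = 00000000, weight = 0.
  m = 100 → c = 10001001, weight = 3.
  m = 010 → c = 10101000, weight = 3.
  m = 110 → c = 00100001, weight = 2.
  m = 001 → c = 10011100, weight = 4.
  m = 101 → c = 00010101, weight = 3.
  m = 011 → c = 00110100, weight = 3.
  m = 111 → c = 10111101, weight = 6.
Tally weights:
  weight 0: 1 codewords.
  weight 2: 1 codewords.
  weight 3: 4 codewords.
  weight 4: 1 codewords.
  weight 6: 1 codewords.
Minimum distance d = smallest w > 0 with A_w > 0 = 2.
Sanity: Σ A_w = 8 = 2^3 = 8 ✓.


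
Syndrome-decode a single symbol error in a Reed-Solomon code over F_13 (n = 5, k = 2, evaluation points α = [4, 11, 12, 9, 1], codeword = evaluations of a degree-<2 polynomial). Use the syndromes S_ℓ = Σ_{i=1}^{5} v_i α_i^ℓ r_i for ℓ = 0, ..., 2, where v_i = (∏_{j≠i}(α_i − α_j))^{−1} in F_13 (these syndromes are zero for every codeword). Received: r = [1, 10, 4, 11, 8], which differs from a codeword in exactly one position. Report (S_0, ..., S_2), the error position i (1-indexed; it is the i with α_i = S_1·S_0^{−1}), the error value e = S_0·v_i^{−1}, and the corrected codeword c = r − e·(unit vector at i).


S = (7, 12, 2), error at position 2, error magnitude e = 8, c = [1, 2, 4, 11, 8].

Step 1: column multipliers v_i = (∏_{j≠i}(α_i − α_j))^{−1} mod 13.
  i = 1 (α = 4): (4−11)(4−12)(4−9)(4−1) = (−7)·(−8)·(−5)·3 = −840 ≡ 5, so v_1 = 5^{−1} = 8 (mod 13).
  i = 2 (α = 11): (11−4)(11−12)(11−9)(11−1) = 7·(−1)·2·10 = −140 ≡ 3, so v_2 = 3^{−1} = 9 (mod 13).
  i = 3 (α = 12): (12−4)(12−11)(12−9)(12−1) = 8·1·3·11 = 264 ≡ 4, so v_3 = 4^{−1} = 10 (mod 13).
  i = 4 (α = 9): (9−4)(9−11)(9−12)(9−1) = 5·(−2)·(−3)·8 = 240 ≡ 6, so v_4 = 6^{−1} = 11 (mod 13).
  i = 5 (α = 1): (1−4)(1−11)(1−12)(1−9) = (−3)·(−10)·(−11)·(−8) = 2640 ≡ 1, so v_5 = 1^{−1} = 1 (mod 13).
  v = [8, 9, 10, 11, 1].
Step 2: syndromes of r = [1, 10, 4, 11, 8] (all sums mod 13).
  S_0 = Σ v_i r_i = 8·1 + 9·10 + 10·4 + 11·11 + 1·8 = 267 ≡ 7.
  S_1 = Σ v_i α_i r_i = 8·4·1 + 9·11·10 + 10·12·4 + 11·9·11 + 1·1·8 = 2599 ≡ 12.
  α_i^2 mod 13 = [3, 4, 1, 3, 1].
  S_2 = Σ v_i α_i^2 r_i = 8·3·1 + 9·4·10 + 10·1·4 + 11·3·11 + 1·1·8 = 795 ≡ 2.
  S = (7, 12, 2) ≠ 0, so r is not a codeword (an error is present).
Step 3: locate the error. For a single error e at position i, S_ℓ = v_i·e·α_i^ℓ, so α_err = S_1/S_0.
  S_0^{−1} = 7^{−1} = 2 (mod 13), so α_err = 12·2 = 24 ≡ 11 = α_2. Error position i = 2.
  Consistency check: S_2/S_1 = 2·12 = 24 ≡ 11 = α_err ✓ (single-error assumption holds).
Step 4: error magnitude e = S_0/v_2 = S_0·∏_{j≠2}(α_2 − α_j) = 7·3 = 21 ≡ 8 (mod 13).
Step 5: correct position 2: c_2 = r_2 − e = 10 − 8 ≡ 2 (mod 13). Hence c = [1, 2, 4, 11, 8].
  Check: interpolating c through the α_i gives m(x) = 6 + 2·x (degree < 2) with m(α_i) = c_i for every i, so c is indeed a codeword.


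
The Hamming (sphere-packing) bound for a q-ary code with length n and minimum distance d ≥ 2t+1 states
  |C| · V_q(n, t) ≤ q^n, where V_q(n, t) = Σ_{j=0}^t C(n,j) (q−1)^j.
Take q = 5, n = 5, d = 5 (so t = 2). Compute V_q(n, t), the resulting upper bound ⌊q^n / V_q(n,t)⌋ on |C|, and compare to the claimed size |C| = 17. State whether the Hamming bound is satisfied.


V_q(n, t) = 181, q^n = 3125, Hamming bound = 17, |C| = 17 ≤ bound (satisfied).

Step 1: Compute V_q(n, t) = Σ_{j=0}^2 C(n, j) (q−1)^j.
  j = 0: C(5,0)·(4)^0 = 1·1 = 1.
  j = 1: C(5,1)·(4)^1 = 5·4 = 20.
  j = 2: C(5,2)·(4)^2 = 10·16 = 160.
  V_q(n, t) = 1 + 20 + 160 = 181.
Step 2: q^n = 5^5 = 3125.
Step 3: Hamming bound ⌊q^n / V_q(n,t)⌋ = ⌊3125/181⌋ = 17.
Step 4: Compare |C| = 17 to 17: satisfied.
The claimed |C| lies at the Hamming bound (tight).


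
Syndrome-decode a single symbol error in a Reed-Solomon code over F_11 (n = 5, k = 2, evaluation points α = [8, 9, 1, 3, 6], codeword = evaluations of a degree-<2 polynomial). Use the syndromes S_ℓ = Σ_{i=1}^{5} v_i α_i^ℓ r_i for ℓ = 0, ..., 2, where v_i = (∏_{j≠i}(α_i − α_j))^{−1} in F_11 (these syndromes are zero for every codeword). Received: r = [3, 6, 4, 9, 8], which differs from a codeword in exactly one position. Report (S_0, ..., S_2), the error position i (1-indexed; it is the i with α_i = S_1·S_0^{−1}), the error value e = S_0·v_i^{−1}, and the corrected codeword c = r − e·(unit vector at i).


S = (3, 9, 5), error at position 4, error magnitude e = 10, c = [3, 6, 4, 10, 8].

Step 1: column multipliers v_i = (∏_{j≠i}(α_i − α_j))^{−1} mod 11.
  i = 1 (α = 8): (8−9)(8−1)(8−3)(8−6) = (−1)·7·5·2 = −70 ≡ 7, so v_1 = 7^{−1} = 8 (mod 11).
  i = 2 (α = 9): (9−8)(9−1)(9−3)(9−6) = 1·8·6·3 = 144 ≡ 1, so v_2 = 1^{−1} = 1 (mod 11).
  i = 3 (α = 1): (1−8)(1−9)(1−3)(1−6) = (−7)·(−8)·(−2)·(−5) = 560 ≡ 10, so v_3 = 10^{−1} = 10 (mod 11).
  i = 4 (α = 3): (3−8)(3−9)(3−1)(3−6) = (−5)·(−6)·2·(−3) = −180 ≡ 7, so v_4 = 7^{−1} = 8 (mod 11).
  i = 5 (α = 6): (6−8)(6−9)(6−1)(6−3) = (−2)·(−3)·5·3 = 90 ≡ 2, so v_5 = 2^{−1} = 6 (mod 11).
  v = [8, 1, 10, 8, 6].
Step 2: syndromes of r = [3, 6, 4, 9, 8] (all sums mod 11).
  S_0 = Σ v_i r_i = 8·3 + 1·6 + 10·4 + 8·9 + 6·8 = 190 ≡ 3.
  S_1 = Σ v_i α_i r_i = 8·8·3 + 1·9·6 + 10·1·4 + 8·3·9 + 6·6·8 = 790 ≡ 9.
  α_i^2 mod 11 = [9, 4, 1, 9, 3].
  S_2 = Σ v_i α_i^2 r_i = 8·9·3 + 1·4·6 + 10·1·4 + 8·9·9 + 6·3·8 = 1072 ≡ 5.
  S = (3, 9, 5) ≠ 0, so r is not a codeword (an error is present).
Step 3: locate the error. For a single error e at position i, S_ℓ = v_i·e·α_i^ℓ, so α_err = S_1/S_0.
  S_0^{−1} = 3^{−1} = 4 (mod 11), so α_err = 9·4 = 36 ≡ 3 = α_4. Error position i = 4.
  Consistency check: S_2/S_1 = 5·5 = 25 ≡ 3 = α_err ✓ (single-error assumption holds).
Step 4: error magnitude e = S_0/v_4 = S_0·∏_{j≠4}(α_4 − α_j) = 3·7 = 21 ≡ 10 (mod 11).
Step 5: correct position 4: c_4 = r_4 − e = 9 − 10 ≡ 10 (mod 11). Hence c = [3, 6, 4, 10, 8].
  Check: interpolating c through the α_i gives m(x) = 1 + 3·x (degree < 2) with m(α_i) = c_i for every i, so c is indeed a codeword.


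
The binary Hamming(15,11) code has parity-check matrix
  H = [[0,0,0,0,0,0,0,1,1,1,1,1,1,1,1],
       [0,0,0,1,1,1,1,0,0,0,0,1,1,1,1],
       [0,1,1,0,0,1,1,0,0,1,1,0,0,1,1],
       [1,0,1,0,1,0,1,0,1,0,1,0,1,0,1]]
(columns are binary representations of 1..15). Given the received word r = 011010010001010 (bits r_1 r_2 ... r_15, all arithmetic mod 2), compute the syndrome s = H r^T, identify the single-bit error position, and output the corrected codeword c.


s = (1, 1, 1, 0)^T, error position = 14, corrected codeword c = 011010010001000

Compute s = H r^T mod 2 one row at a time:
  s_1 = 1 + 0 + 0 + 0 + 1 + 0 + 1 + 0 = 3 ≡ 1 (mod 2).
  s_2 = 0 + 1 + 0 + 0 + 1 + 0 + 1 + 0 = 3 ≡ 1 (mod 2).
  s_3 = 1 + 1 + 0 + 0 + 0 + 0 + 1 + 0 = 3 ≡ 1 (mod 2).
  s_4 = 0 + 1 + 1 + 0 + 0 + 0 + 0 + 0 = 2 ≡ 0 (mod 2).
s = (1, 1, 1, 0)^T — this equals column 14 of H (binary 1110), so error is at position 14.
Correct: flip bit 14 of r = 011010010001010 to get c = 011010010001000.


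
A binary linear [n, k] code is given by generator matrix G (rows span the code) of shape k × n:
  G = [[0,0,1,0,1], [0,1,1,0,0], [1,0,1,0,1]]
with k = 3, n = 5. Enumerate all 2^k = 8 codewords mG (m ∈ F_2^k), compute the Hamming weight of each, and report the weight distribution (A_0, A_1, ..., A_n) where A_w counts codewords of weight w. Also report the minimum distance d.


Weight distribution: A_0 = 1, A_1 = 1, A_2 = 3, A_3 = 3. Minimum distance d = 1.

Enumerate all 2^3 = 8 messages m ∈ F_2^3.
For each, compute codeword c = mG in F_2^5, then tally its weight.
  m = 000 → c = 00000, weight = 0.
  m = 100 → c = 00101, weight = 2.
  m = 010 → c = 01100, weight = 2.
  m = 110 → c = 01001, weight = 2.
  m = 001 → c = 10101, weight = 3.
  m = 101 → c = 10000, weight = 1.
  m = 011 → c = 11001, weight = 3.
  m = 111 → c = 11100, weight = 3.
Tally weights:
  weight 0: 1 codewords.
  weight 1: 1 codewords.
  weight 2: 3 codewords.
  weight 3: 3 codewords.
Minimum distance d = smallest w > 0 with A_w > 0 = 1.
Sanity: Σ A_w = 8 = 2^3 = 8 ✓.


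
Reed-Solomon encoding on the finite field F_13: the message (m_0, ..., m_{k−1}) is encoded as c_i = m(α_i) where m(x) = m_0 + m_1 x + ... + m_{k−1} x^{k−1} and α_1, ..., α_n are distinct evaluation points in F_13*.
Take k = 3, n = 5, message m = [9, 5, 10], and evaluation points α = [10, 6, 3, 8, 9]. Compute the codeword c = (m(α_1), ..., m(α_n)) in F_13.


c = [6, 9, 10, 0, 6]

Message polynomial: m(x) = 9 + 5·x + 10·x^2 (mod 13).
For each evaluation point α_i, compute m(α_i) mod 13:
  α_1 = 10: Horner steps 10 → 1 → 6, so m(10) = 6.
  α_2 = 6: Horner steps 10 → 0 → 9, so m(6) = 9.
  α_3 = 3: Horner steps 10 → 9 → 10, so m(3) = 10.
  α_4 = 8: Horner steps 10 → 7 → 0, so m(8) = 0.
  α_5 = 9: Horner steps 10 → 4 → 6, so m(9) = 6.
Codeword c = [6, 9, 10, 0, 6] ∈ F_13^5.


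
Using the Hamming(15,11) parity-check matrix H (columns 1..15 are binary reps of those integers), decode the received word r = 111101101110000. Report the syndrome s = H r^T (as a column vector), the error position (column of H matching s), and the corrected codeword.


s = (1, 1, 0, 1)^T, error position = 13, corrected codeword c = 111101101110100

Compute s = H r^T mod 2 one row at a time:
  s_1 = 0 + 1 + 1 + 1 + 0 + 0 + 0 + 0 = 3 ≡ 1 (mod 2).
  s_2 = 1 + 0 + 1 + 1 + 0 + 0 + 0 + 0 = 3 ≡ 1 (mod 2).
  s_3 = 1 + 1 + 1 + 1 + 1 + 1 + 0 + 0 = 6 ≡ 0 (mod 2).
  s_4 = 1 + 1 + 0 + 1 + 1 + 1 + 0 + 0 = 5 ≡ 1 (mod 2).
s = (1, 1, 0, 1)^T — this equals column 13 of H (binary 1101), so error is at position 13.
Correct: flip bit 13 of r = 111101101110000 to get c = 111101101110100.


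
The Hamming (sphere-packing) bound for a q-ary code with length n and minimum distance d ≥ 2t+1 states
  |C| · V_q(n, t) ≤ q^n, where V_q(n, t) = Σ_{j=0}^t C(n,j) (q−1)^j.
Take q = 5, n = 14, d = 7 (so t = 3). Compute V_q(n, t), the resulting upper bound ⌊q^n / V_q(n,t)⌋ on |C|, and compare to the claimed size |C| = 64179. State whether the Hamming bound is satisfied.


V_q(n, t) = 24809, q^n = 6103515625, Hamming bound = 246020, |C| = 64179 ≤ bound (satisfied).

Step 1: Compute V_q(n, t) = Σ_{j=0}^3 C(n, j) (q−1)^j.
  j = 0: C(14,0)·(4)^0 = 1·1 = 1.
  j = 1: C(14,1)·(4)^1 = 14·4 = 56.
  j = 2: C(14,2)·(4)^2 = 91·16 = 1456.
  j = 3: C(14,3)·(4)^3 = 364·64 = 23296.
  V_q(n, t) = 1 + 56 + 1456 + 23296 = 24809.
Step 2: q^n = 5^14 = 6103515625.
Step 3: Hamming bound ⌊q^n / V_q(n,t)⌋ = ⌊6103515625/24809⌋ = 246020.
Step 4: Compare |C| = 64179 to 246020: satisfied.
The claimed |C| lies below the Hamming bound.


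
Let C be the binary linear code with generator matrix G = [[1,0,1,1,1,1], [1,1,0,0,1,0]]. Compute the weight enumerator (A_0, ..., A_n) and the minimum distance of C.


Weight distribution: A_0 = 1, A_3 = 1, A_4 = 1, A_5 = 1. Minimum distance d = 3.

Enumerate all 2^2 = 4 messages m ∈ F_2^2.
For each, compute codeword c = mG in F_2^6, then tally its weight.
  m = 00 → c = 000000, weight = 0.
  m = 10 → c = 101111, weight = 5.
  m = 01 → c = 110010, weight = 3.
  m = 11 → c = 011101, weight = 4.
Tally weights:
  weight 0: 1 codewords.
  weight 3: 1 codewords.
  weight 4: 1 codewords.
  weight 5: 1 codewords.
Minimum distance d = smallest w > 0 with A_w > 0 = 3.
Sanity: Σ A_w = 4 = 2^2 = 4 ✓.


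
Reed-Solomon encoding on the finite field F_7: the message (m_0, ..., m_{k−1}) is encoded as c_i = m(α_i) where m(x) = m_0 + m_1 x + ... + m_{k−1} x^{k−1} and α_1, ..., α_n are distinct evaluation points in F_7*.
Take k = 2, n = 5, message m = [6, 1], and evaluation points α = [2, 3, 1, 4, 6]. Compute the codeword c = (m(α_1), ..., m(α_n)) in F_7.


c = [1, 2, 0, 3, 5]

Message polynomial: m(x) = 6 + 1·x (mod 7).
For each evaluation point α_i, compute m(α_i) mod 7:
  α_1 = 2: Horner steps 1 → 1, so m(2) = 1.
  α_2 = 3: Horner steps 1 → 2, so m(3) = 2.
  α_3 = 1: Horner steps 1 → 0, so m(1) = 0.
  α_4 = 4: Horner steps 1 → 3, so m(4) = 3.
  α_5 = 6: Horner steps 1 → 5, so m(6) = 5.
Codeword c = [1, 2, 0, 3, 5] ∈ F_7^5.


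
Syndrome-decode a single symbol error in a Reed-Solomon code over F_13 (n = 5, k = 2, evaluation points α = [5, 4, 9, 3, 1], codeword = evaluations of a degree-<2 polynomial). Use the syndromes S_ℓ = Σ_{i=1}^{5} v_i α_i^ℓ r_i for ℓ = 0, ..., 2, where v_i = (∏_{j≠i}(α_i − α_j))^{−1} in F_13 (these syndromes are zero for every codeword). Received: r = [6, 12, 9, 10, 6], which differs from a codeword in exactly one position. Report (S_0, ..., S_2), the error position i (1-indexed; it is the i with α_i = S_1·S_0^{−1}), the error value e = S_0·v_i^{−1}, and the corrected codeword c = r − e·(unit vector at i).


S = (10, 11, 3), error at position 1, error magnitude e = 5, c = [1, 12, 9, 10, 6].

Step 1: column multipliers v_i = (∏_{j≠i}(α_i − α_j))^{−1} mod 13.
  i = 1 (α = 5): (5−4)(5−9)(5−3)(5−1) = 1·(−4)·2·4 = −32 ≡ 7, so v_1 = 7^{−1} = 2 (mod 13).
  i = 2 (α = 4): (4−5)(4−9)(4−3)(4−1) = (−1)·(−5)·1·3 = 15 ≡ 2, so v_2 = 2^{−1} = 7 (mod 13).
  i = 3 (α = 9): (9−5)(9−4)(9−3)(9−1) = 4·5·6·8 = 960 ≡ 11, so v_3 = 11^{−1} = 6 (mod 13).
  i = 4 (α = 3): (3−5)(3−4)(3−9)(3−1) = (−2)·(−1)·(−6)·2 = −24 ≡ 2, so v_4 = 2^{−1} = 7 (mod 13).
  i = 5 (α = 1): (1−5)(1−4)(1−9)(1−3) = (−4)·(−3)·(−8)·(−2) = 192 ≡ 10, so v_5 = 10^{−1} = 4 (mod 13).
  v = [2, 7, 6, 7, 4].
Step 2: syndromes of r = [6, 12, 9, 10, 6] (all sums mod 13).
  S_0 = Σ v_i r_i = 2·6 + 7·12 + 6·9 + 7·10 + 4·6 = 244 ≡ 10.
  S_1 = Σ v_i α_i r_i = 2·5·6 + 7·4·12 + 6·9·9 + 7·3·10 + 4·1·6 = 1116 ≡ 11.
  α_i^2 mod 13 = [12, 3, 3, 9, 1].
  S_2 = Σ v_i α_i^2 r_i = 2·12·6 + 7·3·12 + 6·3·9 + 7·9·10 + 4·1·6 = 1212 ≡ 3.
  S = (10, 11, 3) ≠ 0, so r is not a codeword (an error is present).
Step 3: locate the error. For a single error e at position i, S_ℓ = v_i·e·α_i^ℓ, so α_err = S_1/S_0.
  S_0^{−1} = 10^{−1} = 4 (mod 13), so α_err = 11·4 = 44 ≡ 5 = α_1. Error position i = 1.
  Consistency check: S_2/S_1 = 3·6 = 18 ≡ 5 = α_err ✓ (single-error assumption holds).
Step 4: error magnitude e = S_0/v_1 = S_0·∏_{j≠1}(α_1 − α_j) = 10·7 = 70 ≡ 5 (mod 13).
Step 5: correct position 1: c_1 = r_1 − e = 6 − 5 ≡ 1 (mod 13). Hence c = [1, 12, 9, 10, 6].
  Check: interpolating c through the α_i gives m(x) = 4 + 2·x (degree < 2) with m(α_i) = c_i for every i, so c is indeed a codeword.


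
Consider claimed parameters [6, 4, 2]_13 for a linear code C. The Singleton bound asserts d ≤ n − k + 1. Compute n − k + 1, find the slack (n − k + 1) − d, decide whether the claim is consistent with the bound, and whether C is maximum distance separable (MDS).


Singleton RHS = n − k + 1 = 3, slack = 1, bound satisfied, not MDS.

Singleton bound: d ≤ n − k + 1.
Here n = 6, k = 4, so n − k + 1 = 3.
Given d = 2, check d ≤ 3: YES.
Slack = (n − k + 1) − d = 1.
The code is NOT MDS (slack = 1 > 0).
Description: the claimed parameters are [6, 4, 2]_13; such a code would be non-MDS.


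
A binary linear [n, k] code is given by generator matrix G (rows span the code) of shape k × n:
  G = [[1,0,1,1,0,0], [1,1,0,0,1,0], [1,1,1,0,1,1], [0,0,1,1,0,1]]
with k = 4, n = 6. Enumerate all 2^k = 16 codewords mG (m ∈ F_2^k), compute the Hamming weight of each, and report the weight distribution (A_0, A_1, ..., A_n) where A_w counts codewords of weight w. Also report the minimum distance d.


Weight distribution: A_0 = 1, A_1 = 1, A_2 = 3, A_3 = 6, A_4 = 3, A_5 = 1, A_6 = 1. Minimum distance d = 1.

Enumerate all 2^4 = 16 messages m ∈ F_2^4.
For each, compute codeword c = mG in F_2^6, then tally its weight.
  m = 0000 → c = 000000, weight = 0.
  m = 1000 → c = 101100, weight = 3.
  m = 0100 → c = 110010, weight = 3.
  m = 1100 → c = 011110, weight = 4.
  m = 0010 → c = 111011, weight = 5.
  m = 1010 → c = 010111, weight = 4.
  m = 0110 → c = 001001, weight = 2.
  m = 1110 → c = 100101, weight = 3.
  m = 0001 → c = 001101, weight = 3.
  m = 1001 → c = 100001, weight = 2.
  m = 0101 → c = 111111, weight = 6.
  m = 1101 → c = 010011, weight = 3.
  m = 0011 → c = 110110, weight = 4.
  m = 1011 → c = 011010, weight = 3.
  m = 0111 → c = 000100, weight = 1.
  m = 1111 → c = 101000, weight = 2.
Tally weights:
  weight 0: 1 codewords.
  weight 1: 1 codewords.
  weight 2: 3 codewords.
  weight 3: 6 codewords.
  weight 4: 3 codewords.
  weight 5: 1 codewords.
  weight 6: 1 codewords.
Minimum distance d = smallest w > 0 with A_w > 0 = 1.
Sanity: Σ A_w = 16 = 2^4 = 16 ✓.


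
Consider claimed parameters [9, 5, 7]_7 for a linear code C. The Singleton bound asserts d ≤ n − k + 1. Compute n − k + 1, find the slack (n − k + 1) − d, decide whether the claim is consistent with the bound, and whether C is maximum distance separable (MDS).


Singleton RHS = n − k + 1 = 5, slack = -2, bound violated (no such code; not MDS).

Singleton bound: d ≤ n − k + 1.
Here n = 9, k = 5, so n − k + 1 = 5.
Given d = 7, check d ≤ 5: NO.
Slack = (n − k + 1) − d = -2.
The slack is negative: d = 7 exceeds n − k + 1 = 5 by 2, so the Singleton bound is violated and no linear [9, 5, 7]_7 code can exist. In particular it is not MDS (MDS requires d = n − k + 1 exactly).
Description: the claimed parameters are [9, 5, 7]_7; such a code would be impossible (violates the Singleton bound).


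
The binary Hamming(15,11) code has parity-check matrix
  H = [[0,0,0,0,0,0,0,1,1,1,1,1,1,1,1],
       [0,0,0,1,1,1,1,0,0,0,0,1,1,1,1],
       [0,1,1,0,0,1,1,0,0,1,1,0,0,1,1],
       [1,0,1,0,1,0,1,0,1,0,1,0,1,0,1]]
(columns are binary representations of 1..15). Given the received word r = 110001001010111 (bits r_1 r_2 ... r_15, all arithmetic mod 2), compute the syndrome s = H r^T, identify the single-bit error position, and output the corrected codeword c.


s = (1, 0, 1, 1)^T, error position = 11, corrected codeword c = 110001001000111

Compute s = H r^T mod 2 one row at a time:
  s_1 = 0 + 1 + 0 + 1 + 0 + 1 + 1 + 1 = 5 ≡ 1 (mod 2).
  s_2 = 0 + 0 + 1 + 0 + 0 + 1 + 1 + 1 = 4 ≡ 0 (mod 2).
  s_3 = 1 + 0 + 1 + 0 + 0 + 1 + 1 + 1 = 5 ≡ 1 (mod 2).
  s_4 = 1 + 0 + 0 + 0 + 1 + 1 + 1 + 1 = 5 ≡ 1 (mod 2).
s = (1, 0, 1, 1)^T — this equals column 11 of H (binary 1011), so error is at position 11.
Correct: flip bit 11 of r = 110001001010111 to get c = 110001001000111.


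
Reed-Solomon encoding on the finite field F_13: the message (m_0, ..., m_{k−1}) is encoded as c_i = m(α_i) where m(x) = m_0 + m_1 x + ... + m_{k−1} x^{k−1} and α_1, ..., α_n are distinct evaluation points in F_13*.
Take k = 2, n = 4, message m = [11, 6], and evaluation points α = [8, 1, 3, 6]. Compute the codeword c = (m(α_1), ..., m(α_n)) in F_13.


c = [7, 4, 3, 8]

Message polynomial: m(x) = 11 + 6·x (mod 13).
For each evaluation point α_i, compute m(α_i) mod 13:
  α_1 = 8: Horner steps 6 → 7, so m(8) = 7.
  α_2 = 1: Horner steps 6 → 4, so m(1) = 4.
  α_3 = 3: Horner steps 6 → 3, so m(3) = 3.
  α_4 = 6: Horner steps 6 → 8, so m(6) = 8.
Codeword c = [7, 4, 3, 8] ∈ F_13^4.


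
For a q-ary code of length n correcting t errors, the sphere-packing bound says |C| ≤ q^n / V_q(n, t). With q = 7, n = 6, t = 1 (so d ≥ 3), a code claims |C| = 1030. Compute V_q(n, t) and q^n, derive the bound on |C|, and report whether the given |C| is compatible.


V_q(n, t) = 37, q^n = 117649, Hamming bound = 3179, |C| = 1030 ≤ bound (satisfied).

Step 1: Compute V_q(n, t) = Σ_{j=0}^1 C(n, j) (q−1)^j.
  j = 0: C(6,0)·(6)^0 = 1·1 = 1.
  j = 1: C(6,1)·(6)^1 = 6·6 = 36.
  V_q(n, t) = 1 + 36 = 37.
Step 2: q^n = 7^6 = 117649.
Step 3: Hamming bound ⌊q^n / V_q(n,t)⌋ = ⌊117649/37⌋ = 3179.
Step 4: Compare |C| = 1030 to 3179: satisfied.
The claimed |C| lies below the Hamming bound.


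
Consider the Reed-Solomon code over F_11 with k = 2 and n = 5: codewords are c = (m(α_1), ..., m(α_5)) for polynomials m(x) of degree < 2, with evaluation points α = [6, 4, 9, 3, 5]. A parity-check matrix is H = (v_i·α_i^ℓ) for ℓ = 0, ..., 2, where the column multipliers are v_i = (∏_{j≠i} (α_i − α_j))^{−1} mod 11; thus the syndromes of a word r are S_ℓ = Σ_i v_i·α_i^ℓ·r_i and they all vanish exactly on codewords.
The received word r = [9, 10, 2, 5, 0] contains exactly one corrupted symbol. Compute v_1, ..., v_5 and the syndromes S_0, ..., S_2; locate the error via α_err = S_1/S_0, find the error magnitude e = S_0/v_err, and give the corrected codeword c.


S = (5, 3, 4), error at position 5, error magnitude e = 7, c = [9, 10, 2, 5, 4].

Step 1: column multipliers v_i = (∏_{j≠i}(α_i − α_j))^{−1} mod 11.
  i = 1 (α = 6): (6−4)(6−9)(6−3)(6−5) = 2·(−3)·3·1 = −18 ≡ 4, so v_1 = 4^{−1} = 3 (mod 11).
  i = 2 (α = 4): (4−6)(4−9)(4−3)(4−5) = (−2)·(−5)·1·(−1) = −10 ≡ 1, so v_2 = 1^{−1} = 1 (mod 11).
  i = 3 (α = 9): (9−6)(9−4)(9−3)(9−5) = 3·5·6·4 = 360 ≡ 8, so v_3 = 8^{−1} = 7 (mod 11).
  i = 4 (α = 3): (3−6)(3−4)(3−9)(3−5) = (−3)·(−1)·(−6)·(−2) = 36 ≡ 3, so v_4 = 3^{−1} = 4 (mod 11).
  i = 5 (α = 5): (5−6)(5−4)(5−9)(5−3) = (−1)·1·(−4)·2 = 8 ≡ 8, so v_5 = 8^{−1} = 7 (mod 11).
  v = [3, 1, 7, 4, 7].
Step 2: syndromes of r = [9, 10, 2, 5, 0] (all sums mod 11).
  S_0 = Σ v_i r_i = 3·9 + 1·10 + 7·2 + 4·5 + 7·0 = 71 ≡ 5.
  S_1 = Σ v_i α_i r_i = 3·6·9 + 1·4·10 + 7·9·2 + 4·3·5 + 7·5·0 = 388 ≡ 3.
  α_i^2 mod 11 = [3, 5, 4, 9, 3].
  S_2 = Σ v_i α_i^2 r_i = 3·3·9 + 1·5·10 + 7·4·2 + 4·9·5 + 7·3·0 = 367 ≡ 4.
  S = (5, 3, 4) ≠ 0, so r is not a codeword (an error is present).
Step 3: locate the error. For a single error e at position i, S_ℓ = v_i·e·α_i^ℓ, so α_err = S_1/S_0.
  S_0^{−1} = 5^{−1} = 9 (mod 11), so α_err = 3·9 = 27 ≡ 5 = α_5. Error position i = 5.
  Consistency check: S_2/S_1 = 4·4 = 16 ≡ 5 = α_err ✓ (single-error assumption holds).
Step 4: error magnitude e = S_0/v_5 = S_0·∏_{j≠5}(α_5 − α_j) = 5·8 = 40 ≡ 7 (mod 11).
Step 5: correct position 5: c_5 = r_5 − e = 0 − 7 ≡ 4 (mod 11). Hence c = [9, 10, 2, 5, 4].
  Check: interpolating c through the α_i gives m(x) = 1 + 5·x (degree < 2) with m(α_i) = c_i for every i, so c is indeed a codeword.


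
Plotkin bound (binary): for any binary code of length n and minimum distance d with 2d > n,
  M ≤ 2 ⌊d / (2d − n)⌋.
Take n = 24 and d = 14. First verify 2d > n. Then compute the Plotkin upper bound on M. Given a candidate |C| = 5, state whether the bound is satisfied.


Plotkin bound M ≤ 6; given |C| = 5 ≤ bound (satisfied).

Check applicability: 2d = 28, n = 24.
2d − n = 4 > 0, so Plotkin applies.
Compute d/(2d−n) = 14/4 ≈ 3.5000.
⌊d/(2d−n)⌋ = 3.
Plotkin bound: M ≤ 2·3 = 6.
Given |C| = 5, check: satisfied.
This |C| is below the Plotkin bound.


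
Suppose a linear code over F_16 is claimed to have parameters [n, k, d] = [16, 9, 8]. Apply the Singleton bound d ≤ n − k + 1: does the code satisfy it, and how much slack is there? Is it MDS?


Singleton RHS = n − k + 1 = 8, slack = 0, bound satisfied, MDS.

Singleton bound: d ≤ n − k + 1.
Here n = 16, k = 9, so n − k + 1 = 8.
Given d = 8, check d ≤ 8: YES.
Slack = (n − k + 1) − d = 0.
The code is MDS (slack = 0).
Description: the claimed parameters are [16, 9, 8]_16; such a code would be MDS (meets Singleton bound).


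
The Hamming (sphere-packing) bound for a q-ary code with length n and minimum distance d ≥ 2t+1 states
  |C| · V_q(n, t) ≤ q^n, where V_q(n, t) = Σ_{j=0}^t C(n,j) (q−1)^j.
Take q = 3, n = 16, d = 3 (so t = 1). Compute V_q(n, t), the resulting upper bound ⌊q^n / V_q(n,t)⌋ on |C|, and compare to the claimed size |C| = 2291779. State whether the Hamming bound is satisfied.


V_q(n, t) = 33, q^n = 43046721, Hamming bound = 1304446, |C| = 2291779 > bound (violated).

Step 1: Compute V_q(n, t) = Σ_{j=0}^1 C(n, j) (q−1)^j.
  j = 0: C(16,0)·(2)^0 = 1·1 = 1.
  j = 1: C(16,1)·(2)^1 = 16·2 = 32.
  V_q(n, t) = 1 + 32 = 33.
Step 2: q^n = 3^16 = 43046721.
Step 3: Hamming bound ⌊q^n / V_q(n,t)⌋ = ⌊43046721/33⌋ = 1304446.
Step 4: Compare |C| = 2291779 to 1304446: violated.
The claimed |C| lies above the Hamming bound, so no 3-ary code of length 16 with d ≥ 3 can have 2291779 codewords.


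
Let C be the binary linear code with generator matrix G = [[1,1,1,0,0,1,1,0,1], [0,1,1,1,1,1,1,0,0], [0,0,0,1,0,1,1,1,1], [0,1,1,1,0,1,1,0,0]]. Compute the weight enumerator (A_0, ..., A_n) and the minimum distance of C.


Weight distribution: A_0 = 1, A_1 = 1, A_3 = 1, A_4 = 3, A_5 = 5, A_6 = 4, A_7 = 1. Minimum distance d = 1.

Enumerate all 2^4 = 16 messages m ∈ F_2^4.
For each, compute codeword c = mG in F_2^9, then tally its weight.
  m = 0000 → c = 000000000, weight = 0.
  m = 1000 → c = 111001101, weight = 6.
  m = 0100 → c = 011111100, weight = 6.
  m = 1100 → c = 100110001, weight = 4.
  m = 0010 → c = 000101111, weight = 5.
  m = 1010 → c = 111100010, weight = 5.
  m = 0110 → c = 011010011, weight = 5.
  m = 1110 → c = 100011110, weight = 5.
  m = 0001 → c = 011101100, weight = 5.
  m = 1001 → c = 100100001, weight = 3.
  m = 0101 → c = 000010000, weight = 1.
  m = 1101 → c = 111011101, weight = 7.
  m = 0011 → c = 011000011, weight = 4.
  m = 1011 → c = 100001110, weight = 4.
  m = 0111 → c = 000111111, weight = 6.
  m = 1111 → c = 111110010, weight = 6.
Tally weights:
  weight 0: 1 codewords.
  weight 1: 1 codewords.
  weight 3: 1 codewords.
  weight 4: 3 codewords.
  weight 5: 5 codewords.
  weight 6: 4 codewords.
  weight 7: 1 codewords.
Minimum distance d = smallest w > 0 with A_w > 0 = 1.
Sanity: Σ A_w = 16 = 2^4 = 16 ✓.


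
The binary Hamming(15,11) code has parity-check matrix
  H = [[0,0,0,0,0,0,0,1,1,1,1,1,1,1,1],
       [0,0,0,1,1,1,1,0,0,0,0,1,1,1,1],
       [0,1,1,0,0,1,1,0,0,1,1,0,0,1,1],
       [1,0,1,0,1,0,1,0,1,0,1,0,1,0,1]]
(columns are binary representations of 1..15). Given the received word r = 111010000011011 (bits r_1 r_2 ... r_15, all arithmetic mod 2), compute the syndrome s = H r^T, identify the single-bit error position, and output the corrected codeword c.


s = (0, 0, 1, 1)^T, error position = 3, corrected codeword c = 110010000011011

Compute s = H r^T mod 2 one row at a time:
  s_1 = 0 + 0 + 0 + 1 + 1 + 0 + 1 + 1 = 4 ≡ 0 (mod 2).
  s_2 = 0 + 1 + 0 + 0 + 1 + 0 + 1 + 1 = 4 ≡ 0 (mod 2).
  s_3 = 1 + 1 + 0 + 0 + 0 + 1 + 1 + 1 = 5 ≡ 1 (mod 2).
  s_4 = 1 + 1 + 1 + 0 + 0 + 1 + 0 + 1 = 5 ≡ 1 (mod 2).
s = (0, 0, 1, 1)^T — this equals column 3 of H (binary 0011), so error is at position 3.
Correct: flip bit 3 of r = 111010000011011 to get c = 110010000011011.


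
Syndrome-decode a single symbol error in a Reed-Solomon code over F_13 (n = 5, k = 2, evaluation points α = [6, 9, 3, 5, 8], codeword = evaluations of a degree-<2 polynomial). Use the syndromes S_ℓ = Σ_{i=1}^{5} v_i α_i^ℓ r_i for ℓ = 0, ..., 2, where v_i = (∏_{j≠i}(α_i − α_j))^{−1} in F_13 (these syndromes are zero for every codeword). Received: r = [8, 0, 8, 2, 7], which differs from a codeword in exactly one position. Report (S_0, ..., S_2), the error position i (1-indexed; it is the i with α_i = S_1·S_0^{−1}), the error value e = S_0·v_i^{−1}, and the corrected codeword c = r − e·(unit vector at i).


S = (4, 12, 10), error at position 3, error magnitude e = 5, c = [8, 0, 3, 2, 7].

Step 1: column multipliers v_i = (∏_{j≠i}(α_i − α_j))^{−1} mod 13.
  i = 1 (α = 6): (6−9)(6−3)(6−5)(6−8) = (−3)·3·1·(−2) = 18 ≡ 5, so v_1 = 5^{−1} = 8 (mod 13).
  i = 2 (α = 9): (9−6)(9−3)(9−5)(9−8) = 3·6·4·1 = 72 ≡ 7, so v_2 = 7^{−1} = 2 (mod 13).
  i = 3 (α = 3): (3−6)(3−9)(3−5)(3−8) = (−3)·(−6)·(−2)·(−5) = 180 ≡ 11, so v_3 = 11^{−1} = 6 (mod 13).
  i = 4 (α = 5): (5−6)(5−9)(5−3)(5−8) = (−1)·(−4)·2·(−3) = −24 ≡ 2, so v_4 = 2^{−1} = 7 (mod 13).
  i = 5 (α = 8): (8−6)(8−9)(8−3)(8−5) = 2·(−1)·5·3 = −30 ≡ 9, so v_5 = 9^{−1} = 3 (mod 13).
  v = [8, 2, 6, 7, 3].
Step 2: syndromes of r = [8, 0, 8, 2, 7] (all sums mod 13).
  S_0 = Σ v_i r_i = 8·8 + 2·0 + 6·8 + 7·2 + 3·7 = 147 ≡ 4.
  S_1 = Σ v_i α_i r_i = 8·6·8 + 2·9·0 + 6·3·8 + 7·5·2 + 3·8·7 = 766 ≡ 12.
  α_i^2 mod 13 = [10, 3, 9, 12, 12].
  S_2 = Σ v_i α_i^2 r_i = 8·10·8 + 2·3·0 + 6·9·8 + 7·12·2 + 3·12·7 = 1492 ≡ 10.
  S = (4, 12, 10) ≠ 0, so r is not a codeword (an error is present).
Step 3: locate the error. For a single error e at position i, S_ℓ = v_i·e·α_i^ℓ, so α_err = S_1/S_0.
  S_0^{−1} = 4^{−1} = 10 (mod 13), so α_err = 12·10 = 120 ≡ 3 = α_3. Error position i = 3.
  Consistency check: S_2/S_1 = 10·12 = 120 ≡ 3 = α_err ✓ (single-error assumption holds).
Step 4: error magnitude e = S_0/v_3 = S_0·∏_{j≠3}(α_3 − α_j) = 4·11 = 44 ≡ 5 (mod 13).
Step 5: correct position 3: c_3 = r_3 − e = 8 − 5 ≡ 3 (mod 13). Hence c = [8, 0, 3, 2, 7].
  Check: interpolating c through the α_i gives m(x) = 11 + 6·x (degree < 2) with m(α_i) = c_i for every i, so c is indeed a codeword.


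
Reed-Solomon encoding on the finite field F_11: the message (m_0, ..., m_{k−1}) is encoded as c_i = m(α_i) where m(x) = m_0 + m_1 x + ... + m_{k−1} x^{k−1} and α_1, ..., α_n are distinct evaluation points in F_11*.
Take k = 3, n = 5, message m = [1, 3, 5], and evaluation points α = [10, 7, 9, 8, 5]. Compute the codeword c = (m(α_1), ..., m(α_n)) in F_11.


c = [3, 3, 4, 4, 9]

Message polynomial: m(x) = 1 + 3·x + 5·x^2 (mod 11).
For each evaluation point α_i, compute m(α_i) mod 11:
  α_1 = 10: Horner steps 5 → 9 → 3, so m(10) = 3.
  α_2 = 7: Horner steps 5 → 5 → 3, so m(7) = 3.
  α_3 = 9: Horner steps 5 → 4 → 4, so m(9) = 4.
  α_4 = 8: Horner steps 5 → 10 → 4, so m(8) = 4.
  α_5 = 5: Horner steps 5 → 6 → 9, so m(5) = 9.
Codeword c = [3, 3, 4, 4, 9] ∈ F_11^5.


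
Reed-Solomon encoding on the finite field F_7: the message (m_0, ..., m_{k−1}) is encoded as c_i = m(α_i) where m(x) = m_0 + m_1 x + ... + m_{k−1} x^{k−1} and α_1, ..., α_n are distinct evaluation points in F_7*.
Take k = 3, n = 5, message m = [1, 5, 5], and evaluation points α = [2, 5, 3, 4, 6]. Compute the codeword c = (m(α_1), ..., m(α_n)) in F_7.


c = [3, 4, 5, 3, 1]

Message polynomial: m(x) = 1 + 5·x + 5·x^2 (mod 7).
For each evaluation point α_i, compute m(α_i) mod 7:
  α_1 = 2: Horner steps 5 → 1 → 3, so m(2) = 3.
  α_2 = 5: Horner steps 5 → 2 → 4, so m(5) = 4.
  α_3 = 3: Horner steps 5 → 6 → 5, so m(3) = 5.
  α_4 = 4: Horner steps 5 → 4 → 3, so m(4) = 3.
  α_5 = 6: Horner steps 5 → 0 → 1, so m(6) = 1.
Codeword c = [3, 4, 5, 3, 1] ∈ F_7^5.


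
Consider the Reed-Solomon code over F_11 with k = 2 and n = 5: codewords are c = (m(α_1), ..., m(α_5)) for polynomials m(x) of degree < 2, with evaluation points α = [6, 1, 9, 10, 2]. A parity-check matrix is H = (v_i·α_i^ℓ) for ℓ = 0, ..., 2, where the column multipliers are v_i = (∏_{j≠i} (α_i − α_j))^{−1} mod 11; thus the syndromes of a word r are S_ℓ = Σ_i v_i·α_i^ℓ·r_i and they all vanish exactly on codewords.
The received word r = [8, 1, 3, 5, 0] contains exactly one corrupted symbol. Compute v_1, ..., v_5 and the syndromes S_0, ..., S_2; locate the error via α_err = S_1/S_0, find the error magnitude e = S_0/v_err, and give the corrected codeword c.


S = (10, 10, 10), error at position 2, error magnitude e = 3, c = [8, 9, 3, 5, 0].

Step 1: column multipliers v_i = (∏_{j≠i}(α_i − α_j))^{−1} mod 11.
  i = 1 (α = 6): (6−1)(6−9)(6−10)(6−2) = 5·(−3)·(−4)·4 = 240 ≡ 9, so v_1 = 9^{−1} = 5 (mod 11).
  i = 2 (α = 1): (1−6)(1−9)(1−10)(1−2) = (−5)·(−8)·(−9)·(−1) = 360 ≡ 8, so v_2 = 8^{−1} = 7 (mod 11).
  i = 3 (α = 9): (9−6)(9−1)(9−10)(9−2) = 3·8·(−1)·7 = −168 ≡ 8, so v_3 = 8^{−1} = 7 (mod 11).
  i = 4 (α = 10): (10−6)(10−1)(10−9)(10−2) = 4·9·1·8 = 288 ≡ 2, so v_4 = 2^{−1} = 6 (mod 11).
  i = 5 (α = 2): (2−6)(2−1)(2−9)(2−10) = (−4)·1·(−7)·(−8) = −224 ≡ 7, so v_5 = 7^{−1} = 8 (mod 11).
  v = [5, 7, 7, 6, 8].
Step 2: syndromes of r = [8, 1, 3, 5, 0] (all sums mod 11).
  S_0 = Σ v_i r_i = 5·8 + 7·1 + 7·3 + 6·5 + 8·0 = 98 ≡ 10.
  S_1 = Σ v_i α_i r_i = 5·6·8 + 7·1·1 + 7·9·3 + 6·10·5 + 8·2·0 = 736 ≡ 10.
  α_i^2 mod 11 = [3, 1, 4, 1, 4].
  S_2 = Σ v_i α_i^2 r_i = 5·3·8 + 7·1·1 + 7·4·3 + 6·1·5 + 8·4·0 = 241 ≡ 10.
  S = (10, 10, 10) ≠ 0, so r is not a codeword (an error is present).
Step 3: locate the error. For a single error e at position i, S_ℓ = v_i·e·α_i^ℓ, so α_err = S_1/S_0.
  S_0^{−1} = 10^{−1} = 10 (mod 11), so α_err = 10·10 = 100 ≡ 1 = α_2. Error position i = 2.
  Consistency check: S_2/S_1 = 10·10 = 100 ≡ 1 = α_err ✓ (single-error assumption holds).
Step 4: error magnitude e = S_0/v_2 = S_0·∏_{j≠2}(α_2 − α_j) = 10·8 = 80 ≡ 3 (mod 11).
Step 5: correct position 2: c_2 = r_2 − e = 1 − 3 ≡ 9 (mod 11). Hence c = [8, 9, 3, 5, 0].
  Check: interpolating c through the α_i gives m(x) = 7 + 2·x (degree < 2) with m(α_i) = c_i for every i, so c is indeed a codeword.


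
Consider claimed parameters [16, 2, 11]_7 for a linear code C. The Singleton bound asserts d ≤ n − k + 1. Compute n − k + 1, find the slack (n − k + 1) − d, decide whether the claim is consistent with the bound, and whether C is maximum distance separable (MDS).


Singleton RHS = n − k + 1 = 15, slack = 4, bound satisfied, not MDS.

Singleton bound: d ≤ n − k + 1.
Here n = 16, k = 2, so n − k + 1 = 15.
Given d = 11, check d ≤ 15: YES.
Slack = (n − k + 1) − d = 4.
The code is NOT MDS (slack = 4 > 0).
Description: the claimed parameters are [16, 2, 11]_7; such a code would be non-MDS.


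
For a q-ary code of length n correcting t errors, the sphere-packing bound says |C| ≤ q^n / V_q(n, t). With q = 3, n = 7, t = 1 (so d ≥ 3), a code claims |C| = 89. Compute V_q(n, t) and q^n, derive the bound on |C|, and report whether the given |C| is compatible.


V_q(n, t) = 15, q^n = 2187, Hamming bound = 145, |C| = 89 ≤ bound (satisfied).

Step 1: Compute V_q(n, t) = Σ_{j=0}^1 C(n, j) (q−1)^j.
  j = 0: C(7,0)·(2)^0 = 1·1 = 1.
  j = 1: C(7,1)·(2)^1 = 7·2 = 14.
  V_q(n, t) = 1 + 14 = 15.
Step 2: q^n = 3^7 = 2187.
Step 3: Hamming bound ⌊q^n / V_q(n,t)⌋ = ⌊2187/15⌋ = 145.
Step 4: Compare |C| = 89 to 145: satisfied.
The claimed |C| lies below the Hamming bound.


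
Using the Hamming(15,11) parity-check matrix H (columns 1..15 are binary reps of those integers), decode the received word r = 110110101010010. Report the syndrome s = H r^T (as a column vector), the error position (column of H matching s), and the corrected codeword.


s = (1, 0, 0, 1)^T, error position = 9, corrected codeword c = 110110100010010

Compute s = H r^T mod 2 one row at a time:
  s_1 = 0 + 1 + 0 + 1 + 0 + 0 + 1 + 0 = 3 ≡ 1 (mod 2).
  s_2 = 1 + 1 + 0 + 1 + 0 + 0 + 1 + 0 = 4 ≡ 0 (mod 2).
  s_3 = 1 + 0 + 0 + 1 + 0 + 1 + 1 + 0 = 4 ≡ 0 (mod 2).
  s_4 = 1 + 0 + 1 + 1 + 1 + 1 + 0 + 0 = 5 ≡ 1 (mod 2).
s = (1, 0, 0, 1)^T — this equals column 9 of H (binary 1001), so error is at position 9.
Correct: flip bit 9 of r = 110110101010010 to get c = 110110100010010.


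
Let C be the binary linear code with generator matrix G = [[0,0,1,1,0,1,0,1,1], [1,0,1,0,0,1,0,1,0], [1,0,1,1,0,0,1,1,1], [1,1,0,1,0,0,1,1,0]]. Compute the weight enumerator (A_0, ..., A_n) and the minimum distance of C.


Weight distribution: A_0 = 1, A_3 = 4, A_4 = 5, A_5 = 4, A_6 = 2. Minimum distance d = 3.

Enumerate all 2^4 = 16 messages m ∈ F_2^4.
For each, compute codeword c = mG in F_2^9, then tally its weight.
  m = 0000 → c = 000000000, weight = 0.
  m = 1000 → c = 001101011, weight = 5.
  m = 0100 → c = 101001010, weight = 4.
  m = 1100 → c = 100100001, weight = 3.
  m = 0010 → c = 101100111, weight = 6.
  m = 1010 → c = 100001100, weight = 3.
  m = 0110 → c = 000101101, weight = 4.
  m = 1110 → c = 001000110, weight = 3.
  m = 0001 → c = 110100110, weight = 5.
  m = 1001 → c = 111001101, weight = 6.
  m = 0101 → c = 011101100, weight = 5.
  m = 1101 → c = 010000111, weight = 4.
  m = 0011 → c = 011000001, weight = 3.
  m = 1011 → c = 010101010, weight = 4.
  m = 0111 → c = 110001011, weight = 5.
  m = 1111 → c = 111100000, weight = 4.
Tally weights:
  weight 0: 1 codewords.
  weight 3: 4 codewords.
  weight 4: 5 codewords.
  weight 5: 4 codewords.
  weight 6: 2 codewords.
Minimum distance d = smallest w > 0 with A_w > 0 = 3.
Sanity: Σ A_w = 16 = 2^4 = 16 ✓.
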